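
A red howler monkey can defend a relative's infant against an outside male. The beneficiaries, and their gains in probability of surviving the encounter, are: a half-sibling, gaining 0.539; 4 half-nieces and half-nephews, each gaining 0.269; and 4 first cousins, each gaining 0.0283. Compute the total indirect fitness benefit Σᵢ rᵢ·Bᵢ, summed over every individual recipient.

0.2834

r to a half-sibling = 0.25 (half-sibs share one parent — one path of length 2: r = (1/2)^2 = 1/4).
r to a half-niece or half-nephew = 0.125 (half-aunt/uncle↔niece/nephew: one path of length 3: r = (1/2)^3 = 1/8).
r to a first cousin = 0.125 (first cousins share one grandparent pair — two paths of length 4: r = 2·(1/2)^4 = 1/8).
Summing one r·B term per recipient: 1·0.25·0.539 + 4·0.125·0.269 + 4·0.125·0.0283 = 0.2834.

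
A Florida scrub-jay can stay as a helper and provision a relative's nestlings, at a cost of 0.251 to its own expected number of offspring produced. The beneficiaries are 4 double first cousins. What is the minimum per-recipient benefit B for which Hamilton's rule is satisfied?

0.251

r to a double first cousin = 0.25 (double first cousins share both grandparent pairs — four paths of length 4: r = 4·(1/2)^4 = 1/4).
Hamilton's rule with n recipients of equal r: n·r·B > C, so B > C/(n·r) = 0.251/(4·0.25) = 0.251.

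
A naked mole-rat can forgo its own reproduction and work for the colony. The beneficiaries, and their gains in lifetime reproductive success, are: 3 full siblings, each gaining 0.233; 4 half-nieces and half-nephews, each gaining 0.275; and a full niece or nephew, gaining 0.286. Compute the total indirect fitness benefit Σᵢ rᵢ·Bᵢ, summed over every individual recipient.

0.5585

r to a full sibling = 1/2 (full sibs share both parents — two paths of length 2: r = 2·(1/2)^2 = 1/2).
r to a half-niece or half-nephew = 1/8 (half-aunt/uncle↔niece/nephew: one path of length 3: r = (1/2)^3 = 1/8).
r to a full niece or nephew = 0.25 (full aunt/uncle↔niece/nephew: two paths of length 3 through the shared grandparent pair: r = 2·(1/2)^3 = 1/4).
Summing one r·B term per recipient: 3·0.5·0.233 + 4·0.125·0.275 + 1·0.25·0.286 = 0.5585.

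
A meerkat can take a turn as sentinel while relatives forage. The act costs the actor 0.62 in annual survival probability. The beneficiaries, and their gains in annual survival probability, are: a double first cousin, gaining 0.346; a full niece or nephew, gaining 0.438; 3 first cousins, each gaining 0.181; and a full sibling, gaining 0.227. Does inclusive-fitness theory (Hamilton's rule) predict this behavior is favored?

Hamilton's rule: the trait is favored when the sum of r·B over every recipient exceeds the actor's cost C.
r to a double first cousin = 0.25 (double first cousins share both grandparent pairs — four paths of length 4: r = 4·(1/2)^4 = 1/4).
r to a full niece or nephew = 1/4 (full aunt/uncle↔niece/nephew: two paths of length 3 through the shared grandparent pair: r = 2·(1/2)^3 = 1/4).
r to a first cousin = 0.125 (first cousins share one grandparent pair — two paths of length 4: r = 2·(1/2)^4 = 1/8).
r to a full sibling = 0.5 (full sibs share both parents — two paths of length 2: r = 2·(1/2)^2 = 1/2).
Summing one r·B term per recipient: 1·0.25·0.346 + 1·0.25·0.438 + 3·0.125·0.181 + 1·0.5·0.227 = 0.377375.
0.377375 < 0.62: the indirect benefit is less than the cost.

No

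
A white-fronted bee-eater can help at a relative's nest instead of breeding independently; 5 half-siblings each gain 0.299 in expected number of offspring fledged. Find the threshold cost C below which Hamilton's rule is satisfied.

r to a half-sibling = 1/4 (half-sibs share one parent — one path of length 2: r = (1/2)^2 = 1/4).
Hamilton's rule: n·r·B > C, so the trait is favored while C < n·r·B = 5·0.25·0.299 = 0.37375.

0.37375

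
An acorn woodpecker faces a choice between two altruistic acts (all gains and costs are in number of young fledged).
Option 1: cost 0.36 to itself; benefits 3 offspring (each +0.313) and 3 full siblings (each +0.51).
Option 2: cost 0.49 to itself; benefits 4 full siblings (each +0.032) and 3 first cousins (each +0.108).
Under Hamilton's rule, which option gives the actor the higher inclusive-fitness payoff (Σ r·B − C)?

Option 1: r to an offspring = 0.5.
Option 1: r to a full sibling = 0.5.
Option 1: Σ r·B − C = (3·0.5·0.313 + 3·0.5·0.51) − 0.36 = 0.8745.
Option 2: r to a full sibling = 0.5.
Option 2: r to a first cousin = 0.125.
Option 2: Σ r·B − C = (4·0.5·0.032 + 3·0.125·0.108) − 0.49 = -0.3855.
Option 1 has the higher net inclusive-fitness payoff.

Option 1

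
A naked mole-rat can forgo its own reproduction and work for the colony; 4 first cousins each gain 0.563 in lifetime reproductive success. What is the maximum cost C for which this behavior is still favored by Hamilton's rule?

r to a first cousin = 1/8 (first cousins share one grandparent pair — two paths of length 4: r = 2·(1/2)^4 = 1/8).
Hamilton's rule: n·r·B > C, so the trait is favored while C < n·r·B = 4·0.125·0.563 = 0.2815.

0.2815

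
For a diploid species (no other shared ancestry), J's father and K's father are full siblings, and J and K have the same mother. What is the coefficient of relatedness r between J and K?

0.375

Relatedness sums over independent paths through distinct common ancestors.
J and K are related in two ways: first cousins through their fathers (r = 1/8) and half-sibs through their shared mother (r = 1/4).
r = 1/8 + 1/4 = 0.375.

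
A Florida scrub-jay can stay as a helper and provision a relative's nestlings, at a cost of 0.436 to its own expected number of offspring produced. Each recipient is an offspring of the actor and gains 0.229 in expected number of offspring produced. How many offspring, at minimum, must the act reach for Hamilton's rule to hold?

r to an offspring = 0.5 (one parent–offspring link: r = (1/2)^1 = 1/2).
Hamilton's rule: n·r·B > C  ⇒  n > C/(r·B) = 0.436/(0.5·0.229) = 3.808.
The smallest integer exceeding 3.808 is 4.

4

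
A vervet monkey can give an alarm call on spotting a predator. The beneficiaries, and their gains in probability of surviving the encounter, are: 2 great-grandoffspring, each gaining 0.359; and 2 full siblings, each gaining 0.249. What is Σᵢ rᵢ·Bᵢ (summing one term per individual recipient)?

r to a great-grandoffspring = 0.125 (three parent–offspring links: r = (1/2)^3 = 1/8).
r to a full sibling = 1/2 (full sibs share both parents — two paths of length 2: r = 2·(1/2)^2 = 1/2).
Summing one r·B term per recipient: 2·0.125·0.359 + 2·0.5·0.249 = 0.33875.

0.33875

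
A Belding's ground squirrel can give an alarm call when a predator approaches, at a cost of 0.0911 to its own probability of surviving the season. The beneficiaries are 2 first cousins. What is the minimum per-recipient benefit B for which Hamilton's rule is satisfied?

0.3644

r to a first cousin = 0.125 (first cousins share one grandparent pair — two paths of length 4: r = 2·(1/2)^4 = 1/8).
Hamilton's rule with n recipients of equal r: n·r·B > C, so B > C/(n·r) = 0.0911/(2·0.125) = 0.3644.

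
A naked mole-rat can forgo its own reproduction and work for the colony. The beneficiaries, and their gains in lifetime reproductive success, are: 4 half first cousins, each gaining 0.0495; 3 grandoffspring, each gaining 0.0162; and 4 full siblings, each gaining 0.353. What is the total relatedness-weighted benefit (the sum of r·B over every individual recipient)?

0.730525

r to a half first cousin = 0.0625 (half first cousins share one grandparent — one path of length 4: r = (1/2)^4 = 1/16).
r to a grandoffspring = 0.25 (two parent–offspring links: r = (1/2)^2 = 1/4).
r to a full sibling = 1/2 (full sibs share both parents — two paths of length 2: r = 2·(1/2)^2 = 1/2).
Summing one r·B term per recipient: 4·0.0625·0.0495 + 3·0.25·0.0162 + 4·0.5·0.353 = 0.730525.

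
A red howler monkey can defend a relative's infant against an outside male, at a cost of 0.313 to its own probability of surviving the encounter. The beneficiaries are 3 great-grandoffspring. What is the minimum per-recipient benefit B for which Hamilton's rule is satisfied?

0.8347

r to a great-grandoffspring = 1/8 (three parent–offspring links: r = (1/2)^3 = 1/8).
Hamilton's rule with n recipients of equal r: n·r·B > C, so B > C/(n·r) = 0.313/(3·0.125) = 0.8347.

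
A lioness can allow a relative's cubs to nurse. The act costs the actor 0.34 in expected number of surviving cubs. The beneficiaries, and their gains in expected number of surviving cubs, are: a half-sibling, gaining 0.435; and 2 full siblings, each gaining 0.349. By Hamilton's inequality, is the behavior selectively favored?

Yes

Hamilton's rule: the trait is favored when the sum of r·B over every recipient exceeds the actor's cost C.
r to a half-sibling = 1/4 (half-sibs share one parent — one path of length 2: r = (1/2)^2 = 1/4).
r to a full sibling = 1/2 (full sibs share both parents — two paths of length 2: r = 2·(1/2)^2 = 1/2).
Summing one r·B term per recipient: 1·0.25·0.435 + 2·0.5·0.349 = 0.45775.
0.45775 > 0.34: the indirect benefit exceeds the cost.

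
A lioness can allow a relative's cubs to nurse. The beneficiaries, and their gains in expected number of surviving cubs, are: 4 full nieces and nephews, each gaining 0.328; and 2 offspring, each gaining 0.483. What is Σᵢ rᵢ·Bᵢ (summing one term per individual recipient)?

r to a full niece or nephew = 1/4 (full aunt/uncle↔niece/nephew: two paths of length 3 through the shared grandparent pair: r = 2·(1/2)^3 = 1/4).
r to an offspring = 0.5 (one parent–offspring link: r = (1/2)^1 = 1/2).
Summing one r·B term per recipient: 4·0.25·0.328 + 2·0.5·0.483 = 0.811.

0.811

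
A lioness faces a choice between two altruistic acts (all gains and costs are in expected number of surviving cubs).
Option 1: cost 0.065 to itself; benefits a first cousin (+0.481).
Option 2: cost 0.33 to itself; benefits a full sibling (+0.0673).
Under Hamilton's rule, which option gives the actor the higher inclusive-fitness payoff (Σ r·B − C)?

Option 1: r to a first cousin = 0.125.
Option 1: Σ r·B − C = (1·0.125·0.481) − 0.065 = -0.004875.
Option 2: r to a full sibling = 0.5.
Option 2: Σ r·B − C = (1·0.5·0.0673) − 0.33 = -0.29635.
Option 1 has the higher net inclusive-fitness payoff.

Option 1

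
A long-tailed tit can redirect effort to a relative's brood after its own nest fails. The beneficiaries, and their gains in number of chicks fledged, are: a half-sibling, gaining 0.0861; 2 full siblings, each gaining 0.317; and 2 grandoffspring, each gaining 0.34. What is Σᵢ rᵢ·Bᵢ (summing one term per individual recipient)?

0.508525

r to a half-sibling = 1/4 (half-sibs share one parent — one path of length 2: r = (1/2)^2 = 1/4).
r to a full sibling = 0.5 (full sibs share both parents — two paths of length 2: r = 2·(1/2)^2 = 1/2).
r to a grandoffspring = 1/4 (two parent–offspring links: r = (1/2)^2 = 1/4).
Summing one r·B term per recipient: 1·0.25·0.0861 + 2·0.5·0.317 + 2·0.25·0.34 = 0.508525.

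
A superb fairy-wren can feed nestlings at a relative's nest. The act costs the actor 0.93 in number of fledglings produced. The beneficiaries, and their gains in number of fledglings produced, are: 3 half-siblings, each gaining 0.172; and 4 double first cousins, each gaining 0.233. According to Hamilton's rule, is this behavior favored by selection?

No

Hamilton's rule: the trait is favored when the sum of r·B over every recipient exceeds the actor's cost C.
r to a half-sibling = 1/4 (half-sibs share one parent — one path of length 2: r = (1/2)^2 = 1/4).
r to a double first cousin = 0.25 (double first cousins share both grandparent pairs — four paths of length 4: r = 4·(1/2)^4 = 1/4).
Summing one r·B term per recipient: 3·0.25·0.172 + 4·0.25·0.233 = 0.362.
0.362 < 0.93: the indirect benefit is less than the cost.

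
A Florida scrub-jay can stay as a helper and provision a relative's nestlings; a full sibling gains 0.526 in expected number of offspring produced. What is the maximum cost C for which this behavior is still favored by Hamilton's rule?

r to a full sibling = 1/2 (full sibs share both parents — two paths of length 2: r = 2·(1/2)^2 = 1/2).
Hamilton's rule: n·r·B > C, so the trait is favored while C < n·r·B = 1·0.5·0.526 = 0.263.

0.263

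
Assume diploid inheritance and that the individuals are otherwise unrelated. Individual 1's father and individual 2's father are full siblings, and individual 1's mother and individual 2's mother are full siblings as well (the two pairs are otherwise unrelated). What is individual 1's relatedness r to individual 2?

Wright's path rule: contributions from independent ancestry routes add.
Individual 1 and individual 2 are related in two ways: first cousins through their fathers (r = 1/8) and first cousins through their mothers (r = 1/8) — i.e. double first cousins.
r = 1/8 + 1/8 = 1/4 = 0.25.

0.25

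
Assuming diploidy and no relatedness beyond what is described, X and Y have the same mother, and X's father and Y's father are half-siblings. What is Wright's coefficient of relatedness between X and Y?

0.3125

Relatedness sums over independent paths through distinct common ancestors.
X and Y are related in two ways: half-sibs through their shared mother (r = 1/4) and half first cousins through their fathers (r = 1/16).
r = 1/4 + 1/16 = 5/16 = 0.3125.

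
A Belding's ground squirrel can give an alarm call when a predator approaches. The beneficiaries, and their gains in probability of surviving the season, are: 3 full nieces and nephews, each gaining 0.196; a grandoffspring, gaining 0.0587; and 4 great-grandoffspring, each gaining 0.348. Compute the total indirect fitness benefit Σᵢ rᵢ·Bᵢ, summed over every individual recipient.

0.335675

r to a full niece or nephew = 1/4 (full aunt/uncle↔niece/nephew: two paths of length 3 through the shared grandparent pair: r = 2·(1/2)^3 = 1/4).
r to a grandoffspring = 1/4 (two parent–offspring links: r = (1/2)^2 = 1/4).
r to a great-grandoffspring = 0.125 (three parent–offspring links: r = (1/2)^3 = 1/8).
Summing one r·B term per recipient: 3·0.25·0.196 + 1·0.25·0.0587 + 4·0.125·0.348 = 0.335675.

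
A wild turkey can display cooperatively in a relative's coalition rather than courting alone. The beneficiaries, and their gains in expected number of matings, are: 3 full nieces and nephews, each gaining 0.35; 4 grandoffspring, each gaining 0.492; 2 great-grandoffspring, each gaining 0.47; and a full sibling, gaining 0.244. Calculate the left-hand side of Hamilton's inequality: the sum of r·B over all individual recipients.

0.994

r to a full niece or nephew = 0.25 (full aunt/uncle↔niece/nephew: two paths of length 3 through the shared grandparent pair: r = 2·(1/2)^3 = 1/4).
r to a grandoffspring = 1/4 (two parent–offspring links: r = (1/2)^2 = 1/4).
r to a great-grandoffspring = 1/8 (three parent–offspring links: r = (1/2)^3 = 1/8).
r to a full sibling = 0.5 (full sibs share both parents — two paths of length 2: r = 2·(1/2)^2 = 1/2).
Summing one r·B term per recipient: 3·0.25·0.35 + 4·0.25·0.492 + 2·0.125·0.47 + 1·0.5·0.244 = 0.994.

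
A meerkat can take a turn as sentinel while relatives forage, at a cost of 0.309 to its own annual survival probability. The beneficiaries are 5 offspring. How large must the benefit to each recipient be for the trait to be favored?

0.1236

r to an offspring = 1/2 (one parent–offspring link: r = (1/2)^1 = 1/2).
Hamilton's rule with n recipients of equal r: n·r·B > C, so B > C/(n·r) = 0.309/(5·0.5) = 0.1236.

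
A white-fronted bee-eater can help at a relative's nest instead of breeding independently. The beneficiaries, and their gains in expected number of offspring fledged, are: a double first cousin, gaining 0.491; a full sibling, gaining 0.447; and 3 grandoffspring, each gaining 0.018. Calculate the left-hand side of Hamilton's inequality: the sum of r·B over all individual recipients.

r to a double first cousin = 0.25 (double first cousins share both grandparent pairs — four paths of length 4: r = 4·(1/2)^4 = 1/4).
r to a full sibling = 0.5 (full sibs share both parents — two paths of length 2: r = 2·(1/2)^2 = 1/2).
r to a grandoffspring = 0.25 (two parent–offspring links: r = (1/2)^2 = 1/4).
Summing one r·B term per recipient: 1·0.25·0.491 + 1·0.5·0.447 + 3·0.25·0.018 = 0.35975.

0.35975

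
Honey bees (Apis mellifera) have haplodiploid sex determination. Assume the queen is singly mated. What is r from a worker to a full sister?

0.75

Haplodiploid full sisters inherit their father's entire haploid genome identically (contributing 1/2) and on average half of their mother's contribution (1/2 · 1/2 = 1/4); r = 1/2 + 1/4 = 3/4.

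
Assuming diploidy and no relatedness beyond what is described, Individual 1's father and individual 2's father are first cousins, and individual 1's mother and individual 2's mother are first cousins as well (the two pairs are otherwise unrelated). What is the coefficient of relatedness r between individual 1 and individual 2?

0.0625

Wright's path rule: contributions from independent ancestry routes add.
Individual 1 and individual 2 are related in two ways: second cousins through their fathers (r = 1/32) and second cousins through their mothers (r = 1/32).
r = 1/32 + 1/32 = 0.0625.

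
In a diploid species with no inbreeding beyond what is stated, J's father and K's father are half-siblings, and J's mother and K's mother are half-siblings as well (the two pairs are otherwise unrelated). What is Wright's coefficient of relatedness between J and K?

0.125

With two independent routes of shared ancestry, r is the sum of the two contributions.
J and K are related in two ways: half first cousins through their fathers (r = 1/16) and half first cousins through their mothers (r = 1/16).
r = 1/16 + 1/16 = 0.125.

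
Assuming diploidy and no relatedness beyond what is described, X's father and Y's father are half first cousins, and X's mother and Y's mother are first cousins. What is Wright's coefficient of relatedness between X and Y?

0.046875

Wright's path rule: contributions from independent ancestry routes add.
X and Y are related in two ways: half second cousins through their fathers (r = 1/64) and second cousins through their mothers (r = 1/32).
r = 1/64 + 1/32 = 0.046875.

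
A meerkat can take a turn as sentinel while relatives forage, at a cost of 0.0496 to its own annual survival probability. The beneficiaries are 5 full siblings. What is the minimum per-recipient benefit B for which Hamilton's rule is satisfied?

0.0198

r to a full sibling = 1/2 (full sibs share both parents — two paths of length 2: r = 2·(1/2)^2 = 1/2).
Hamilton's rule with n recipients of equal r: n·r·B > C, so B > C/(n·r) = 0.0496/(5·0.5) = 0.0198.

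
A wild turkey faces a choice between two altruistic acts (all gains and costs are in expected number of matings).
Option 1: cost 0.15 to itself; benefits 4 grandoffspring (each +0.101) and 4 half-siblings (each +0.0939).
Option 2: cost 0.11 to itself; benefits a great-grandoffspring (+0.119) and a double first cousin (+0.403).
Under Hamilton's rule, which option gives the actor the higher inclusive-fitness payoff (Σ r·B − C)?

Option 1

Option 1: r to a grandoffspring = 0.25.
Option 1: r to a half-sibling = 0.25.
Option 1: Σ r·B − C = (4·0.25·0.101 + 4·0.25·0.0939) − 0.15 = 0.0449.
Option 2: r to a great-grandoffspring = 0.125.
Option 2: r to a double first cousin = 0.25.
Option 2: Σ r·B − C = (1·0.125·0.119 + 1·0.25·0.403) − 0.11 = 0.005625.
Option 1 has the higher net inclusive-fitness payoff.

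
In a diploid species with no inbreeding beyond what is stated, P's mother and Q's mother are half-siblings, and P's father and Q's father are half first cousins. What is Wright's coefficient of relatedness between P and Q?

0.078125

Independent pedigree routes through distinct common ancestors add.
P and Q are related in two ways: half first cousins through their mothers (r = 1/16) and half second cousins through their fathers (r = 1/64).
r = 1/16 + 1/64 = 0.078125.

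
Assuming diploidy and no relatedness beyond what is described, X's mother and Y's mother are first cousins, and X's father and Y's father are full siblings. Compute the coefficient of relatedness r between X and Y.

Independent pedigree routes through distinct common ancestors add.
X and Y are related in two ways: second cousins through their mothers (r = 1/32) and first cousins through their fathers (r = 1/8).
r = 1/32 + 1/8 = 0.15625.

0.15625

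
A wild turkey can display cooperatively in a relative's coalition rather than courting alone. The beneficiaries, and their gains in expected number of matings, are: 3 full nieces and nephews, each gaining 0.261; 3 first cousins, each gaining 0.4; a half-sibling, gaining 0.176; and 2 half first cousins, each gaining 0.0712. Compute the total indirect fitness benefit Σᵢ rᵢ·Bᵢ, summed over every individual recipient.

r to a full niece or nephew = 1/4 (full aunt/uncle↔niece/nephew: two paths of length 3 through the shared grandparent pair: r = 2·(1/2)^3 = 1/4).
r to a first cousin = 1/8 (first cousins share one grandparent pair — two paths of length 4: r = 2·(1/2)^4 = 1/8).
r to a half-sibling = 0.25 (half-sibs share one parent — one path of length 2: r = (1/2)^2 = 1/4).
r to a half first cousin = 1/16 (half first cousins share one grandparent — one path of length 4: r = (1/2)^4 = 1/16).
Summing one r·B term per recipient: 3·0.25·0.261 + 3·0.125·0.4 + 1·0.25·0.176 + 2·0.0625·0.0712 = 0.39865.

0.39865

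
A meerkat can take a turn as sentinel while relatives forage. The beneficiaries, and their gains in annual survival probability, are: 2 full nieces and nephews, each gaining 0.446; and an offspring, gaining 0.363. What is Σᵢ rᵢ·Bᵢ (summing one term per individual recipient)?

0.4045

r to a full niece or nephew = 1/4 (full aunt/uncle↔niece/nephew: two paths of length 3 through the shared grandparent pair: r = 2·(1/2)^3 = 1/4).
r to an offspring = 1/2 (one parent–offspring link: r = (1/2)^1 = 1/2).
Summing one r·B term per recipient: 2·0.25·0.446 + 1·0.5·0.363 = 0.4045.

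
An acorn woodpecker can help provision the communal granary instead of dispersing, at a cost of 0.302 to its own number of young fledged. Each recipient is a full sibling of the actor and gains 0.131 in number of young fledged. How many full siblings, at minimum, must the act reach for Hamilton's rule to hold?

5

r to a full sibling = 0.5 (full sibs share both parents — two paths of length 2: r = 2·(1/2)^2 = 1/2).
Hamilton's rule: n·r·B > C  ⇒  n > C/(r·B) = 0.302/(0.5·0.131) = 4.611.
The smallest integer exceeding 4.611 is 5.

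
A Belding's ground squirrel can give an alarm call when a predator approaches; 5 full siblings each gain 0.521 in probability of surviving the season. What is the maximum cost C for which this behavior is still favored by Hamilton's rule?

1.3025

r to a full sibling = 1/2 (full sibs share both parents — two paths of length 2: r = 2·(1/2)^2 = 1/2).
Hamilton's rule: n·r·B > C, so the trait is favored while C < n·r·B = 5·0.5·0.521 = 1.3025.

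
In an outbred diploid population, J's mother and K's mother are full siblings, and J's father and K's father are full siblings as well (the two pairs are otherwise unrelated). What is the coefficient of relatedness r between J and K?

Relatedness sums over independent paths through distinct common ancestors.
J and K are related in two ways: first cousins through their mothers (r = 1/8) and first cousins through their fathers (r = 1/8) — i.e. double first cousins.
r = 1/8 + 1/8 = 1/4 = 0.25.

0.25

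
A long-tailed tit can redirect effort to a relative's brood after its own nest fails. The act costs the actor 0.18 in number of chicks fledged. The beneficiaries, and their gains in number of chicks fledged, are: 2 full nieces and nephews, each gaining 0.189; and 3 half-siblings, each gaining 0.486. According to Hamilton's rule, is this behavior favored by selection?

Yes

Hamilton's rule: the trait is favored when the sum of r·B over every recipient exceeds the actor's cost C.
r to a full niece or nephew = 0.25 (full aunt/uncle↔niece/nephew: two paths of length 3 through the shared grandparent pair: r = 2·(1/2)^3 = 1/4).
r to a half-sibling = 1/4 (half-sibs share one parent — one path of length 2: r = (1/2)^2 = 1/4).
Summing one r·B term per recipient: 2·0.25·0.189 + 3·0.25·0.486 = 0.459.
0.459 > 0.18: the indirect benefit exceeds the cost.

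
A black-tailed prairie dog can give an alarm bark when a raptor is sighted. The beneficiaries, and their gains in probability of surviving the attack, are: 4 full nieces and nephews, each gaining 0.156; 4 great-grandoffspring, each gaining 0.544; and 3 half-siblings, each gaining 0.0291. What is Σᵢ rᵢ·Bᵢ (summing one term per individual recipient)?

r to a full niece or nephew = 1/4 (full aunt/uncle↔niece/nephew: two paths of length 3 through the shared grandparent pair: r = 2·(1/2)^3 = 1/4).
r to a great-grandoffspring = 0.125 (three parent–offspring links: r = (1/2)^3 = 1/8).
r to a half-sibling = 1/4 (half-sibs share one parent — one path of length 2: r = (1/2)^2 = 1/4).
Summing one r·B term per recipient: 4·0.25·0.156 + 4·0.125·0.544 + 3·0.25·0.0291 = 0.449825.

0.449825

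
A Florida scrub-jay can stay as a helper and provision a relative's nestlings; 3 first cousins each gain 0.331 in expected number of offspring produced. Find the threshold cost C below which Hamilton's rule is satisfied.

r to a first cousin = 0.125 (first cousins share one grandparent pair — two paths of length 4: r = 2·(1/2)^4 = 1/8).
Hamilton's rule: n·r·B > C, so the trait is favored while C < n·r·B = 3·0.125·0.331 = 0.124125.

0.124125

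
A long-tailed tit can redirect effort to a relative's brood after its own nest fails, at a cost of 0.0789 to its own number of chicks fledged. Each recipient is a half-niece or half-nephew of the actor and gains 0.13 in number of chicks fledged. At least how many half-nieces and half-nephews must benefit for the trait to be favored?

5

r to a half-niece or half-nephew = 1/8 (half-aunt/uncle↔niece/nephew: one path of length 3: r = (1/2)^3 = 1/8).
Hamilton's rule: n·r·B > C  ⇒  n > C/(r·B) = 0.0789/(0.125·0.13) = 4.855.
The smallest integer exceeding 4.855 is 5.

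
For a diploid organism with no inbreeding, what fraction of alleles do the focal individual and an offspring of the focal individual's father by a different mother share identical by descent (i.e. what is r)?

0.25

Each parent–offspring link contributes a factor of 1/2, and independent paths through distinct common ancestors add.
Half-sibs share one parent — one path of length 2: r = (1/2)^2 = 1/4.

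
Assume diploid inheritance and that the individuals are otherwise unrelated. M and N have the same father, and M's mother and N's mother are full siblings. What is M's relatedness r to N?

With two independent routes of shared ancestry, r is the sum of the two contributions.
M and N are related in two ways: half-sibs through their shared father (r = 1/4) and first cousins through their mothers (r = 1/8).
r = 1/4 + 1/8 = 0.375.

0.375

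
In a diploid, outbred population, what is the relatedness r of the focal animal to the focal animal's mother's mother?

Each parent–offspring link contributes a factor of 1/2, and independent paths through distinct common ancestors add.
Two parent–offspring links: r = (1/2)^2 = 1/4.

0.25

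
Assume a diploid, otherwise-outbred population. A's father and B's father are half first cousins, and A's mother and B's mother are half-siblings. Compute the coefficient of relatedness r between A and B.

0.078125

Wright's path rule: contributions from independent ancestry routes add.
A and B are related in two ways: half second cousins through their fathers (r = 1/64) and half first cousins through their mothers (r = 1/16).
r = 1/64 + 1/16 = 5/64 = 0.078125.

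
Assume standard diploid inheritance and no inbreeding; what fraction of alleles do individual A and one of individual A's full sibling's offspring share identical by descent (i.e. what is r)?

0.25

Each parent–offspring link contributes a factor of 1/2, and independent paths through distinct common ancestors add.
Full aunt/uncle↔niece/nephew: two paths of length 3 through the shared grandparent pair: r = 2·(1/2)^3 = 1/4.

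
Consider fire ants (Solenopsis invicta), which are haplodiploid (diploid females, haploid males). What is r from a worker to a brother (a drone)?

Her haploid brother carries none of their father's genes and a random half of their mother's genome; that half matches the maternal half of her own genome with probability 1/2: r = 1/2 · 1/2 = 1/4.

0.25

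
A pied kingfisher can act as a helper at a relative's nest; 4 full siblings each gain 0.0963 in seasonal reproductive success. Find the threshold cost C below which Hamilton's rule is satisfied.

0.1926

r to a full sibling = 1/2 (full sibs share both parents — two paths of length 2: r = 2·(1/2)^2 = 1/2).
Hamilton's rule: n·r·B > C, so the trait is favored while C < n·r·B = 4·0.5·0.0963 = 0.1926.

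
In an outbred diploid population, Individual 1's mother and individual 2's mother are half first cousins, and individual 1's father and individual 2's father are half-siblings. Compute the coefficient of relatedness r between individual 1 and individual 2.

Wright's path rule: contributions from independent ancestry routes add.
Individual 1 and individual 2 are related in two ways: half second cousins through their mothers (r = 1/64) and half first cousins through their fathers (r = 1/16).
r = 1/64 + 1/16 = 5/64 = 0.078125.

0.078125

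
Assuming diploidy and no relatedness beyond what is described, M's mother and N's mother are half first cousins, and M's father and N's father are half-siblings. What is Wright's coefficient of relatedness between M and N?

0.078125

Wright's path rule: contributions from independent ancestry routes add.
M and N are related in two ways: half second cousins through their mothers (r = 1/64) and half first cousins through their fathers (r = 1/16).
r = 1/64 + 1/16 = 5/64 = 0.078125.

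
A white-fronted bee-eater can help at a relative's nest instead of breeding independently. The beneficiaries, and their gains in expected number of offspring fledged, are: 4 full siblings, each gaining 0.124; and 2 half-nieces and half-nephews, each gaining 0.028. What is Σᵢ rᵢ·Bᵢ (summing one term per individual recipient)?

0.255

r to a full sibling = 0.5 (full sibs share both parents — two paths of length 2: r = 2·(1/2)^2 = 1/2).
r to a half-niece or half-nephew = 0.125 (half-aunt/uncle↔niece/nephew: one path of length 3: r = (1/2)^3 = 1/8).
Summing one r·B term per recipient: 4·0.5·0.124 + 2·0.125·0.028 = 0.255.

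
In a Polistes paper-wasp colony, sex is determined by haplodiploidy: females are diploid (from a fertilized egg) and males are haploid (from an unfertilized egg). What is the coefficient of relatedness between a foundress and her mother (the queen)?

One meiotic link between diploid queen and diploid daughter: r = 1/2.

0.5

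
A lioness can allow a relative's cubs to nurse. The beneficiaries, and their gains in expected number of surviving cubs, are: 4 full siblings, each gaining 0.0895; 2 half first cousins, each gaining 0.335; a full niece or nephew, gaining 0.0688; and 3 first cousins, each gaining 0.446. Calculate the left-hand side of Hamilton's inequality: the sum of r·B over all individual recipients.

0.405325

r to a full sibling = 1/2 (full sibs share both parents — two paths of length 2: r = 2·(1/2)^2 = 1/2).
r to a half first cousin = 1/16 (half first cousins share one grandparent — one path of length 4: r = (1/2)^4 = 1/16).
r to a full niece or nephew = 1/4 (full aunt/uncle↔niece/nephew: two paths of length 3 through the shared grandparent pair: r = 2·(1/2)^3 = 1/4).
r to a first cousin = 0.125 (first cousins share one grandparent pair — two paths of length 4: r = 2·(1/2)^4 = 1/8).
Summing one r·B term per recipient: 4·0.5·0.0895 + 2·0.0625·0.335 + 1·0.25·0.0688 + 3·0.125·0.446 = 0.405325.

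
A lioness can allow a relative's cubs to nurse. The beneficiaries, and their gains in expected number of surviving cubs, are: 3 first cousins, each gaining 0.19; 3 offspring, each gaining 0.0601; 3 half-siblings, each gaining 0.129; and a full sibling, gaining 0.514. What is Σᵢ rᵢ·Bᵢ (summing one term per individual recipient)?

r to a first cousin = 1/8 (first cousins share one grandparent pair — two paths of length 4: r = 2·(1/2)^4 = 1/8).
r to an offspring = 1/2 (one parent–offspring link: r = (1/2)^1 = 1/2).
r to a half-sibling = 1/4 (half-sibs share one parent — one path of length 2: r = (1/2)^2 = 1/4).
r to a full sibling = 1/2 (full sibs share both parents — two paths of length 2: r = 2·(1/2)^2 = 1/2).
Summing one r·B term per recipient: 3·0.125·0.19 + 3·0.5·0.0601 + 3·0.25·0.129 + 1·0.5·0.514 = 0.51515.

0.51515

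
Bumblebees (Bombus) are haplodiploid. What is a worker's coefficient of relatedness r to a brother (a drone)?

Her haploid brother carries none of their father's genes and a random half of their mother's genome; that half matches the maternal half of her own genome with probability 1/2: r = 1/2 · 1/2 = 1/4.

0.25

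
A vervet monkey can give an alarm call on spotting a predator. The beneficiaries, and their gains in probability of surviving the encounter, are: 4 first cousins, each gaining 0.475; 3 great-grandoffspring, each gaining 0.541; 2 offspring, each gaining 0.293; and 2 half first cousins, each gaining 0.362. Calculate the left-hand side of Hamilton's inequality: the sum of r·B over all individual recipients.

0.778625

r to a first cousin = 1/8 (first cousins share one grandparent pair — two paths of length 4: r = 2·(1/2)^4 = 1/8).
r to a great-grandoffspring = 0.125 (three parent–offspring links: r = (1/2)^3 = 1/8).
r to an offspring = 1/2 (one parent–offspring link: r = (1/2)^1 = 1/2).
r to a half first cousin = 0.0625 (half first cousins share one grandparent — one path of length 4: r = (1/2)^4 = 1/16).
Summing one r·B term per recipient: 4·0.125·0.475 + 3·0.125·0.541 + 2·0.5·0.293 + 2·0.0625·0.362 = 0.778625.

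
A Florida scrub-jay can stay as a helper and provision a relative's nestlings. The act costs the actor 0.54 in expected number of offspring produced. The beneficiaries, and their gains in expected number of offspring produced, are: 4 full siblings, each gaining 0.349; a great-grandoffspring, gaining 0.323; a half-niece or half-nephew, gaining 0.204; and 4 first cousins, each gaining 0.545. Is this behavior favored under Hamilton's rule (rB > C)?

Hamilton's rule: the trait is favored when the sum of r·B over every recipient exceeds the actor's cost C.
r to a full sibling = 1/2 (full sibs share both parents — two paths of length 2: r = 2·(1/2)^2 = 1/2).
r to a great-grandoffspring = 0.125 (three parent–offspring links: r = (1/2)^3 = 1/8).
r to a half-niece or half-nephew = 0.125 (half-aunt/uncle↔niece/nephew: one path of length 3: r = (1/2)^3 = 1/8).
r to a first cousin = 0.125 (first cousins share one grandparent pair — two paths of length 4: r = 2·(1/2)^4 = 1/8).
Summing one r·B term per recipient: 4·0.5·0.349 + 1·0.125·0.323 + 1·0.125·0.204 + 4·0.125·0.545 = 1.036375.
1.036375 > 0.54: the indirect benefit exceeds the cost.

Yes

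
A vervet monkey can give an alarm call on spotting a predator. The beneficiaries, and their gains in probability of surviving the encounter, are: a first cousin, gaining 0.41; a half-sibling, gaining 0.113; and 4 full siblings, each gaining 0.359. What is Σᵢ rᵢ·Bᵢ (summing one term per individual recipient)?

0.7975

r to a first cousin = 1/8 (first cousins share one grandparent pair — two paths of length 4: r = 2·(1/2)^4 = 1/8).
r to a half-sibling = 1/4 (half-sibs share one parent — one path of length 2: r = (1/2)^2 = 1/4).
r to a full sibling = 0.5 (full sibs share both parents — two paths of length 2: r = 2·(1/2)^2 = 1/2).
Summing one r·B term per recipient: 1·0.125·0.41 + 1·0.25·0.113 + 4·0.5·0.359 = 0.7975.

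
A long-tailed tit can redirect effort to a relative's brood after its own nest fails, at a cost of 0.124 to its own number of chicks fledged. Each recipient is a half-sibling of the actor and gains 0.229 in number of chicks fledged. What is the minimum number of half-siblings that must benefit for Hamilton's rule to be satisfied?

3

r to a half-sibling = 0.25 (half-sibs share one parent — one path of length 2: r = (1/2)^2 = 1/4).
Hamilton's rule: n·r·B > C  ⇒  n > C/(r·B) = 0.124/(0.25·0.229) = 2.166.
The smallest integer exceeding 2.166 is 3.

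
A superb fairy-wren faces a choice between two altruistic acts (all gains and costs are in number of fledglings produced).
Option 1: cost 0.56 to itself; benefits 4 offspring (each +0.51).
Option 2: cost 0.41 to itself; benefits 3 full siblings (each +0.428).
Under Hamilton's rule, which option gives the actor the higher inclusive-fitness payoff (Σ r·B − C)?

Option 1

Option 1: r to an offspring = 0.5.
Option 1: Σ r·B − C = (4·0.5·0.51) − 0.56 = 0.46.
Option 2: r to a full sibling = 0.5.
Option 2: Σ r·B − C = (3·0.5·0.428) − 0.41 = 0.232.
Option 1 has the higher net inclusive-fitness payoff.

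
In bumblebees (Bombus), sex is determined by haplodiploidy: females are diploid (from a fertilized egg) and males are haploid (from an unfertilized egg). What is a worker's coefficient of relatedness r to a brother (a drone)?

0.25

Her haploid brother carries none of their father's genes and a random half of their mother's genome; that half matches the maternal half of her own genome with probability 1/2: r = 1/2 · 1/2 = 1/4.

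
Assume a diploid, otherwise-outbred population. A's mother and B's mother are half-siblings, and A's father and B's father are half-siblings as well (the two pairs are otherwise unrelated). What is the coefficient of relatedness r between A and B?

0.125

Relatedness sums over independent paths through distinct common ancestors.
A and B are related in two ways: half first cousins through their mothers (r = 1/16) and half first cousins through their fathers (r = 1/16).
r = 1/16 + 1/16 = 0.125.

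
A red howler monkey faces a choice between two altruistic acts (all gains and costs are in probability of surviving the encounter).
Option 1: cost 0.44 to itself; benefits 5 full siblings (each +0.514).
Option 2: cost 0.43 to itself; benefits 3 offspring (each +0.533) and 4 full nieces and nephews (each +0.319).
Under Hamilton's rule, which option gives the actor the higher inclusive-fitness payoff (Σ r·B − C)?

Option 1

Option 1: r to a full sibling = 0.5.
Option 1: Σ r·B − C = (5·0.5·0.514) − 0.44 = 0.845.
Option 2: r to an offspring = 0.5.
Option 2: r to a full niece or nephew = 0.25.
Option 2: Σ r·B − C = (3·0.5·0.533 + 4·0.25·0.319) − 0.43 = 0.6885.
Option 1 has the higher net inclusive-fitness payoff.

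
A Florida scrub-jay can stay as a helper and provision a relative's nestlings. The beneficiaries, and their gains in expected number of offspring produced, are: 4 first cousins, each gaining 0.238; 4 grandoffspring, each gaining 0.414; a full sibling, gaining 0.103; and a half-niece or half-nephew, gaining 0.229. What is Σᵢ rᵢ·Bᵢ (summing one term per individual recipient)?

0.613125

r to a first cousin = 1/8 (first cousins share one grandparent pair — two paths of length 4: r = 2·(1/2)^4 = 1/8).
r to a grandoffspring = 0.25 (two parent–offspring links: r = (1/2)^2 = 1/4).
r to a full sibling = 1/2 (full sibs share both parents — two paths of length 2: r = 2·(1/2)^2 = 1/2).
r to a half-niece or half-nephew = 0.125 (half-aunt/uncle↔niece/nephew: one path of length 3: r = (1/2)^3 = 1/8).
Summing one r·B term per recipient: 4·0.125·0.238 + 4·0.25·0.414 + 1·0.5·0.103 + 1·0.125·0.229 = 0.613125.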